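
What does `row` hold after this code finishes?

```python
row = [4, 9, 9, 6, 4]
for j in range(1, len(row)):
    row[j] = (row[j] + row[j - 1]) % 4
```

[4, 1, 2, 0, 0]

j=1: row[1] = (9+4)%4 = 1 → [4, 1, 9, 6, 4]
j=2: row[2] = (9+1)%4 = 2 → [4, 1, 2, 6, 4]
j=3: row[3] = (6+2)%4 = 0 → [4, 1, 2, 0, 4]
j=4: row[4] = (4+0)%4 = 0 → [4, 1, 2, 0, 0]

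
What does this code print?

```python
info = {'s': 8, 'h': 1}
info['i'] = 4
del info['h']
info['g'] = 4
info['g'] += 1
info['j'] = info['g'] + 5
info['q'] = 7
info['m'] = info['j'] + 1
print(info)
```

info['i'] = 4 → {'s': 8, 'h': 1, 'i': 4}
del 'h' → {'s': 8, 'i': 4}
info['g'] = 4 → {'s': 8, 'i': 4, 'g': 4}
info['g'] = 4+1 = 5 → {'s': 8, 'i': 4, 'g': 5}
info['j'] = info['g']+5 = 10 → {'s': 8, 'i': 4, 'g': 5, 'j': 10}
info['q'] = 7 → {'s': 8, 'i': 4, 'g': 5, 'j': 10, 'q': 7}
info['m'] = info['j']+1 = 11 → {'s': 8, 'i': 4, 'g': 5, 'j': 10, 'q': 7, 'm': 11}

{'s': 8, 'i': 4, 'g': 5, 'j': 10, 'q': 7, 'm': 11}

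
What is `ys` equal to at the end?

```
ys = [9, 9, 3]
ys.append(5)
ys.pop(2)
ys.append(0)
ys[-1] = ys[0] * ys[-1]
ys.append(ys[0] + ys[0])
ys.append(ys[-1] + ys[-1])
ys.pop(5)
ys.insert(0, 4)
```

[4, 9, 9, 5, 0, 18]

append 5 → [9, 9, 3, 5]
pop(2) removes 3 → [9, 9, 5]
append 0 → [9, 9, 5, 0]
ys[-1] = ys[0]*ys[-1] = 9*0 = 0 → [9, 9, 5, 0]
append ys[0]+ys[0] = 9+9 = 18 → [9, 9, 5, 0, 18]
append ys[-1]+ys[-1] = 18+18 = 36 → [9, 9, 5, 0, 18, 36]
pop(5) removes 36 → [9, 9, 5, 0, 18]
insert 4 at 0 → [4, 9, 9, 5, 0, 18]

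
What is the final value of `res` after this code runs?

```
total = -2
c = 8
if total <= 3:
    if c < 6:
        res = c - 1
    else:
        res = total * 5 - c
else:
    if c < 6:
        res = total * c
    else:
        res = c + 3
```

-18

total=-2, c=8
total <= 3 is True; c < 6 is False
→ res = total * 5 - c = -18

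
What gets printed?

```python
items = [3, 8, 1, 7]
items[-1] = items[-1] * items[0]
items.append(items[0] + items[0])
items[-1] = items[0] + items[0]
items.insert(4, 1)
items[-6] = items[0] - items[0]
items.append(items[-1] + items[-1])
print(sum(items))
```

items[-1] = items[-1]*items[0] = 7*3 = 21 → [3, 8, 1, 21]
append items[0]+items[0] = 3+3 = 6 → [3, 8, 1, 21, 6]
items[-1] = items[0]+items[0] = 3+3 = 6 → [3, 8, 1, 21, 6]
insert 1 at 4 → [3, 8, 1, 21, 1, 6]
items[-6] = items[0]-items[0] = 3-3 = 0 → [0, 8, 1, 21, 1, 6]
append items[-1]+items[-1] = 6+6 = 12 → [0, 8, 1, 21, 1, 6, 12]
sum = 49

49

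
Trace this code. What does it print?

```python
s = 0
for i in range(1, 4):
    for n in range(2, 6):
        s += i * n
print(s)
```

i=1,n=2: s = 0+2 = 2
i=1,n=3: s = 2+3 = 5
i=1,n=4: s = 5+4 = 9
i=1,n=5: s = 9+5 = 14
i=2,n=2: s = 14+4 = 18
i=2,n=3: s = 18+6 = 24
i=2,n=4: s = 24+8 = 32
i=2,n=5: s = 32+10 = 42
i=3,n=2: s = 42+6 = 48
i=3,n=3: s = 48+9 = 57
i=3,n=4: s = 57+12 = 69
i=3,n=5: s = 69+15 = 84

84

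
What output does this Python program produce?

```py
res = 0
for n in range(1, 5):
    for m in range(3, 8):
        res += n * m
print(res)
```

n=1,m=3: res = 0+3 = 3
n=1,m=4: res = 3+4 = 7
n=1,m=5: res = 7+5 = 12
n=1,m=6: res = 12+6 = 18
n=1,m=7: res = 18+7 = 25
n=2,m=3: res = 25+6 = 31
n=2,m=4: res = 31+8 = 39
n=2,m=5: res = 39+10 = 49
n=2,m=6: res = 49+12 = 61
n=2,m=7: res = 61+14 = 75
n=3,m=3: res = 75+9 = 84
n=3,m=4: res = 84+12 = 96
n=3,m=5: res = 96+15 = 111
n=3,m=6: res = 111+18 = 129
n=3,m=7: res = 129+21 = 150
n=4,m=3: res = 150+12 = 162
n=4,m=4: res = 162+16 = 178
n=4,m=5: res = 178+20 = 198
n=4,m=6: res = 198+24 = 222
n=4,m=7: res = 222+28 = 250

250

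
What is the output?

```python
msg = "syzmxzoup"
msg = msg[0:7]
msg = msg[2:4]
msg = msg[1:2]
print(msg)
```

slice [0:7] → 'syzmxzo'
slice [2:4] → 'zm'
slice [1:2] → 'm'

m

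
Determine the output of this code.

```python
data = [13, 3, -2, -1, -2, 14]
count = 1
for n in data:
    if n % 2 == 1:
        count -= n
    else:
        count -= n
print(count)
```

-24

n=13: odd, count = 1-13 = -12
n=3: odd, count = (-12)-3 = -15
n=-2: not odd, count = (-15)-(-2) = -13
n=-1: odd, count = (-13)-(-1) = -12
n=-2: not odd, count = (-12)-(-2) = -10
n=14: not odd, count = (-10)-14 = -24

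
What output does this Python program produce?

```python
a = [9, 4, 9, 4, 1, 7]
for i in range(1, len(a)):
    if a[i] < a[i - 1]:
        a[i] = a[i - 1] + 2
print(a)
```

i=1: 4<9, a[1] = 9+2 = 11 → [9, 11, 9, 4, 1, 7]
i=2: 9<11, a[2] = 11+2 = 13 → [9, 11, 13, 4, 1, 7]
i=3: 4<13, a[3] = 13+2 = 15 → [9, 11, 13, 15, 1, 7]
i=4: 1<15, a[4] = 15+2 = 17 → [9, 11, 13, 15, 17, 7]
i=5: 7<17, a[5] = 17+2 = 19 → [9, 11, 13, 15, 17, 19]

[9, 11, 13, 15, 17, 19]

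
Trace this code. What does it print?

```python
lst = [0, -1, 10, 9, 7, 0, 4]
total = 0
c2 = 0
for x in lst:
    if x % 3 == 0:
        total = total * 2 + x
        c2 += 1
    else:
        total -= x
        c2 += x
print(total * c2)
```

x=0: %3==0, total = 0*2+0 = 0; c2=1
x=-1: not %3==0, total = 0-(-1) = 1; c2=0
x=10: not %3==0, total = 1-10 = -9; c2=10
x=9: %3==0, total = (-9)*2+9 = -9; c2=11
x=7: not %3==0, total = (-9)-7 = -16; c2=18
x=0: %3==0, total = (-16)*2+0 = -32; c2=19
x=4: not %3==0, total = (-32)-4 = -36; c2=23
total*c2 = (-36)*23 = -828

-828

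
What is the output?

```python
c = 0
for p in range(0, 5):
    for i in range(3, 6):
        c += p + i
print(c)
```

90

p=0,i=3: c = 0+3 = 3
p=0,i=4: c = 3+4 = 7
p=0,i=5: c = 7+5 = 12
p=1,i=3: c = 12+4 = 16
p=1,i=4: c = 16+5 = 21
p=1,i=5: c = 21+6 = 27
p=2,i=3: c = 27+5 = 32
p=2,i=4: c = 32+6 = 38
p=2,i=5: c = 38+7 = 45
p=3,i=3: c = 45+6 = 51
p=3,i=4: c = 51+7 = 58
p=3,i=5: c = 58+8 = 66
p=4,i=3: c = 66+7 = 73
p=4,i=4: c = 73+8 = 81
p=4,i=5: c = 81+9 = 90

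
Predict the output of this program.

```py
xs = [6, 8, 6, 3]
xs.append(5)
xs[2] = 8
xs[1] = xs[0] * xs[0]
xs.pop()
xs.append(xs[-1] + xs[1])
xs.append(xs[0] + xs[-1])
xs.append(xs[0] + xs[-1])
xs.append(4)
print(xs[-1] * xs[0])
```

append 5 → [6, 8, 6, 3, 5]
xs[2] = 8 → [6, 8, 8, 3, 5]
xs[1] = xs[0]*xs[0] = 6*6 = 36 → [6, 36, 8, 3, 5]
pop() removes 5 → [6, 36, 8, 3]
append xs[-1]+xs[1] = 3+36 = 39 → [6, 36, 8, 3, 39]
append xs[0]+xs[-1] = 6+39 = 45 → [6, 36, 8, 3, 39, 45]
append xs[0]+xs[-1] = 6+45 = 51 → [6, 36, 8, 3, 39, 45, 51]
append 4 → [6, 36, 8, 3, 39, 45, 51, 4]
xs[-1]*xs[0] = 4*6 = 24

24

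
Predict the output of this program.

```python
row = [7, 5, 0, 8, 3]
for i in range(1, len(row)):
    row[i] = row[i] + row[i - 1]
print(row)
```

i=1: row[1] = 5+7 = 12 → [7, 12, 0, 8, 3]
i=2: row[2] = 0+12 = 12 → [7, 12, 12, 8, 3]
i=3: row[3] = 8+12 = 20 → [7, 12, 12, 20, 3]
i=4: row[4] = 3+20 = 23 → [7, 12, 12, 20, 23]

[7, 12, 12, 20, 23]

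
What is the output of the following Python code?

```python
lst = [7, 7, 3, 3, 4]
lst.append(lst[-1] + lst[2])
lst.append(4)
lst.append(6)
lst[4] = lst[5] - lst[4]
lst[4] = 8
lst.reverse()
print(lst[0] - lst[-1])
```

append lst[-1]+lst[2] = 4+3 = 7 → [7, 7, 3, 3, 4, 7]
append 4 → [7, 7, 3, 3, 4, 7, 4]
append 6 → [7, 7, 3, 3, 4, 7, 4, 6]
lst[4] = lst[5]-lst[4] = 7-4 = 3 → [7, 7, 3, 3, 3, 7, 4, 6]
lst[4] = 8 → [7, 7, 3, 3, 8, 7, 4, 6]
reverse → [6, 4, 7, 8, 3, 3, 7, 7]
lst[0]-lst[-1] = 6-7 = -1

-1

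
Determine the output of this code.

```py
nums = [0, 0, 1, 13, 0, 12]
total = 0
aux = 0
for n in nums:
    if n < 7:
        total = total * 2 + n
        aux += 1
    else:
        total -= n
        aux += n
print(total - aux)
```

n=0: <7, total = 0*2+0 = 0; aux=1
n=0: <7, total = 0*2+0 = 0; aux=2
n=1: <7, total = 0*2+1 = 1; aux=3
n=13: not <7, total = 1-13 = -12; aux=16
n=0: <7, total = (-12)*2+0 = -24; aux=17
n=12: not <7, total = (-24)-12 = -36; aux=29
total-aux = (-36)-29 = -65

-65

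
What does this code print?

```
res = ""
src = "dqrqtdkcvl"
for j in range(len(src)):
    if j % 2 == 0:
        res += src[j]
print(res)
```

drtkv

j=0: add 'd' → 'd'
j=1: skip
j=2: add 'r' → 'dr'
j=3: skip
j=4: add 't' → 'drt'
j=5: skip
j=6: add 'k' → 'drtk'
j=7: skip
j=8: add 'v' → 'drtkv'
j=9: skip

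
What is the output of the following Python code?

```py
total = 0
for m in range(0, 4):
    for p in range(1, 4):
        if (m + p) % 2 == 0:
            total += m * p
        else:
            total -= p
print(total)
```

m=0,p=1: odd sum, total = 0-1 = -1
m=0,p=2: even sum, total = (-1)+0 = -1
m=0,p=3: odd sum, total = (-1)-3 = -4
m=1,p=1: even sum, total = (-4)+1 = -3
m=1,p=2: odd sum, total = (-3)-2 = -5
m=1,p=3: even sum, total = (-5)+3 = -2
m=2,p=1: odd sum, total = (-2)-1 = -3
m=2,p=2: even sum, total = (-3)+4 = 1
m=2,p=3: odd sum, total = 1-3 = -2
m=3,p=1: even sum, total = (-2)+3 = 1
m=3,p=2: odd sum, total = 1-2 = -1
m=3,p=3: even sum, total = (-1)+9 = 8

8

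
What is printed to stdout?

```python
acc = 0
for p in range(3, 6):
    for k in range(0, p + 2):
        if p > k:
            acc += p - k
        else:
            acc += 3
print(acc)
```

p=3,k=0: 3>0, acc = 0+3 = 3
p=3,k=1: 3>1, acc = 3+2 = 5
p=3,k=2: 3>2, acc = 5+1 = 6
p=3,k=3: not 3>3, acc = 6+3 = 9
p=3,k=4: not 3>4, acc = 9+3 = 12
p=4,k=0: 4>0, acc = 12+4 = 16
p=4,k=1: 4>1, acc = 16+3 = 19
p=4,k=2: 4>2, acc = 19+2 = 21
p=4,k=3: 4>3, acc = 21+1 = 22
p=4,k=4: not 4>4, acc = 22+3 = 25
p=4,k=5: not 4>5, acc = 25+3 = 28
p=5,k=0: 5>0, acc = 28+5 = 33
p=5,k=1: 5>1, acc = 33+4 = 37
p=5,k=2: 5>2, acc = 37+3 = 40
p=5,k=3: 5>3, acc = 40+2 = 42
p=5,k=4: 5>4, acc = 42+1 = 43
p=5,k=5: not 5>5, acc = 43+3 = 46
p=5,k=6: not 5>6, acc = 46+3 = 49

49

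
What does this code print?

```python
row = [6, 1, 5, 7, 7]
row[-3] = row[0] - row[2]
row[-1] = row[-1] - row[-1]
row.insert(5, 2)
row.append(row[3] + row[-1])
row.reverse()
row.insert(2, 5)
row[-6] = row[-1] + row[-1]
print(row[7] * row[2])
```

row[-3] = row[0]-row[2] = 6-5 = 1 → [6, 1, 1, 7, 7]
row[-1] = row[-1]-row[-1] = 7-7 = 0 → [6, 1, 1, 7, 0]
insert 2 at 5 → [6, 1, 1, 7, 0, 2]
append row[3]+row[-1] = 7+2 = 9 → [6, 1, 1, 7, 0, 2, 9]
reverse → [9, 2, 0, 7, 1, 1, 6]
insert 5 at 2 → [9, 2, 5, 0, 7, 1, 1, 6]
row[-6] = row[-1]+row[-1] = 6+6 = 12 → [9, 2, 12, 0, 7, 1, 1, 6]
row[7]*row[2] = 6*12 = 72

72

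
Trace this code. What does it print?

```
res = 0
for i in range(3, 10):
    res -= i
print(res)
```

-42

i=3: res = 0-3 = -3
i=4: res = (-3)-4 = -7
i=5: res = (-7)-5 = -12
i=6: res = (-12)-6 = -18
i=7: res = (-18)-7 = -25
i=8: res = (-25)-8 = -33
i=9: res = (-33)-9 = -42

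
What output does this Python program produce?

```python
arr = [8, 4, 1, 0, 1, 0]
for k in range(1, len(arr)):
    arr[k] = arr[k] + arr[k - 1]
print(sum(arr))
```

74

k=1: arr[1] = 4+8 = 12 → [8, 12, 1, 0, 1, 0]
k=2: arr[2] = 1+12 = 13 → [8, 12, 13, 0, 1, 0]
k=3: arr[3] = 0+13 = 13 → [8, 12, 13, 13, 1, 0]
k=4: arr[4] = 1+13 = 14 → [8, 12, 13, 13, 14, 0]
k=5: arr[5] = 0+14 = 14 → [8, 12, 13, 13, 14, 14]
sum = 74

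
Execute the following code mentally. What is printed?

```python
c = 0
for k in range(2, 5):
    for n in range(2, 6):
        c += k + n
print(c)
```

k=2,n=2: c = 0+4 = 4
k=2,n=3: c = 4+5 = 9
k=2,n=4: c = 9+6 = 15
k=2,n=5: c = 15+7 = 22
k=3,n=2: c = 22+5 = 27
k=3,n=3: c = 27+6 = 33
k=3,n=4: c = 33+7 = 40
k=3,n=5: c = 40+8 = 48
k=4,n=2: c = 48+6 = 54
k=4,n=3: c = 54+7 = 61
k=4,n=4: c = 61+8 = 69
k=4,n=5: c = 69+9 = 78

78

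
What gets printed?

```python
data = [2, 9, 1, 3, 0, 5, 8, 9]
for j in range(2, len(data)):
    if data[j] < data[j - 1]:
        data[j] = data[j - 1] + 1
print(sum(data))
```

86

j=2: 1<9, data[2] = 9+1 = 10 → [2, 9, 10, 3, 0, 5, 8, 9]
j=3: 3<10, data[3] = 10+1 = 11 → [2, 9, 10, 11, 0, 5, 8, 9]
j=4: 0<11, data[4] = 11+1 = 12 → [2, 9, 10, 11, 12, 5, 8, 9]
j=5: 5<12, data[5] = 12+1 = 13 → [2, 9, 10, 11, 12, 13, 8, 9]
j=6: 8<13, data[6] = 13+1 = 14 → [2, 9, 10, 11, 12, 13, 14, 9]
j=7: 9<14, data[7] = 14+1 = 15 → [2, 9, 10, 11, 12, 13, 14, 15]
sum = 86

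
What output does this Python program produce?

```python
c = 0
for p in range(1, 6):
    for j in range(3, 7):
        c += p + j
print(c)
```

p=1,j=3: c = 0+4 = 4
p=1,j=4: c = 4+5 = 9
p=1,j=5: c = 9+6 = 15
p=1,j=6: c = 15+7 = 22
p=2,j=3: c = 22+5 = 27
p=2,j=4: c = 27+6 = 33
p=2,j=5: c = 33+7 = 40
p=2,j=6: c = 40+8 = 48
p=3,j=3: c = 48+6 = 54
p=3,j=4: c = 54+7 = 61
p=3,j=5: c = 61+8 = 69
p=3,j=6: c = 69+9 = 78
p=4,j=3: c = 78+7 = 85
p=4,j=4: c = 85+8 = 93
p=4,j=5: c = 93+9 = 102
p=4,j=6: c = 102+10 = 112
p=5,j=3: c = 112+8 = 120
p=5,j=4: c = 120+9 = 129
p=5,j=5: c = 129+10 = 139
p=5,j=6: c = 139+11 = 150

150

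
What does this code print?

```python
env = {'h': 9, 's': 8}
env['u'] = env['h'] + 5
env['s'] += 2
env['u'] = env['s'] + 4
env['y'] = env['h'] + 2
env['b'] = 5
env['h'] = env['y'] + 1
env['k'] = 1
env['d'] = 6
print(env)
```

env['u'] = env['h']+5 = 14 → {'h': 9, 's': 8, 'u': 14}
env['s'] = 8+2 = 10 → {'h': 9, 's': 10, 'u': 14}
env['u'] = env['s']+4 = 14 → {'h': 9, 's': 10, 'u': 14}
env['y'] = env['h']+2 = 11 → {'h': 9, 's': 10, 'u': 14, 'y': 11}
env['b'] = 5 → {'h': 9, 's': 10, 'u': 14, 'y': 11, 'b': 5}
env['h'] = env['y']+1 = 12 → {'h': 12, 's': 10, 'u': 14, 'y': 11, 'b': 5}
env['k'] = 1 → {'h': 12, 's': 10, 'u': 14, 'y': 11, 'b': 5, 'k': 1}
env['d'] = 6 → {'h': 12, 's': 10, 'u': 14, 'y': 11, 'b': 5, 'k': 1, 'd': 6}

{'h': 12, 's': 10, 'u': 14, 'y': 11, 'b': 5, 'k': 1, 'd': 6}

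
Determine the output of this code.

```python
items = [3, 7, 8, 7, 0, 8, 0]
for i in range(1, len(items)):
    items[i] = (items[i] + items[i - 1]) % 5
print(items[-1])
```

3

i=1: items[1] = (7+3)%5 = 0 → [3, 0, 8, 7, 0, 8, 0]
i=2: items[2] = (8+0)%5 = 3 → [3, 0, 3, 7, 0, 8, 0]
i=3: items[3] = (7+3)%5 = 0 → [3, 0, 3, 0, 0, 8, 0]
i=4: items[4] = (0+0)%5 = 0 → [3, 0, 3, 0, 0, 8, 0]
i=5: items[5] = (8+0)%5 = 3 → [3, 0, 3, 0, 0, 3, 0]
i=6: items[6] = (0+3)%5 = 3 → [3, 0, 3, 0, 0, 3, 3]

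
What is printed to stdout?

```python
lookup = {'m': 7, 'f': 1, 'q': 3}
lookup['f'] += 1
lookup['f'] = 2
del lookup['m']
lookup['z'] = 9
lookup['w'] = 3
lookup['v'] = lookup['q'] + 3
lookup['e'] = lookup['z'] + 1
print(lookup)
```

{'f': 2, 'q': 3, 'z': 9, 'w': 3, 'v': 6, 'e': 10}

lookup['f'] = 1+1 = 2 → {'m': 7, 'f': 2, 'q': 3}
lookup['f'] = 2 → {'m': 7, 'f': 2, 'q': 3}
del 'm' → {'f': 2, 'q': 3}
lookup['z'] = 9 → {'f': 2, 'q': 3, 'z': 9}
lookup['w'] = 3 → {'f': 2, 'q': 3, 'z': 9, 'w': 3}
lookup['v'] = lookup['q']+3 = 6 → {'f': 2, 'q': 3, 'z': 9, 'w': 3, 'v': 6}
lookup['e'] = lookup['z']+1 = 10 → {'f': 2, 'q': 3, 'z': 9, 'w': 3, 'v': 6, 'e': 10}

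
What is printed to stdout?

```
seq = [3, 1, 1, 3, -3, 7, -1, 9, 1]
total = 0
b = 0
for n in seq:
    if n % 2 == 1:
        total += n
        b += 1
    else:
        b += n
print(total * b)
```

n=3: odd, total = 0+3 = 3; b=1
n=1: odd, total = 3+1 = 4; b=2
n=1: odd, total = 4+1 = 5; b=3
n=3: odd, total = 5+3 = 8; b=4
n=-3: odd, total = 8+(-3) = 5; b=5
n=7: odd, total = 5+7 = 12; b=6
n=-1: odd, total = 12+(-1) = 11; b=7
n=9: odd, total = 11+9 = 20; b=8
n=1: odd, total = 20+1 = 21; b=9
total*b = 21*9 = 189

189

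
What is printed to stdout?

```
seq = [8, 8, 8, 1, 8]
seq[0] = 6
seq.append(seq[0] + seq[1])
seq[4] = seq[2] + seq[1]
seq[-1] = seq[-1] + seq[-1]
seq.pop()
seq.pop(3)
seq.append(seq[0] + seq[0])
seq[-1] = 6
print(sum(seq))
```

44

seq[0] = 6 → [6, 8, 8, 1, 8]
append seq[0]+seq[1] = 6+8 = 14 → [6, 8, 8, 1, 8, 14]
seq[4] = seq[2]+seq[1] = 8+8 = 16 → [6, 8, 8, 1, 16, 14]
seq[-1] = seq[-1]+seq[-1] = 14+14 = 28 → [6, 8, 8, 1, 16, 28]
pop() removes 28 → [6, 8, 8, 1, 16]
pop(3) removes 1 → [6, 8, 8, 16]
append seq[0]+seq[0] = 6+6 = 12 → [6, 8, 8, 16, 12]
seq[-1] = 6 → [6, 8, 8, 16, 6]
sum = 44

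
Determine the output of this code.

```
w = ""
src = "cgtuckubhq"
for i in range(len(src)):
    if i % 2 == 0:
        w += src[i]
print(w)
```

i=0: add 'c' → 'c'
i=1: skip
i=2: add 't' → 'ct'
i=3: skip
i=4: add 'c' → 'ctc'
i=5: skip
i=6: add 'u' → 'ctcu'
i=7: skip
i=8: add 'h' → 'ctcuh'
i=9: skip

ctcuh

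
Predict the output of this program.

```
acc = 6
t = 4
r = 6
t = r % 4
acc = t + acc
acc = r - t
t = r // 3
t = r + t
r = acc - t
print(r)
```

t = 6%4 = 2
acc = 2+6 = 8
acc = 6-2 = 4
t = 6//3 = 2
t = 6+2 = 8
r = 4-8 = -4

-4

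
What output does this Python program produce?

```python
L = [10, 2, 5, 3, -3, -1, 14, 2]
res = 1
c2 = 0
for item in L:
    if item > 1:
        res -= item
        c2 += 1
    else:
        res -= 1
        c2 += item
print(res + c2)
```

item=10: >1, res = 1-10 = -9; c2=1
item=2: >1, res = (-9)-2 = -11; c2=2
item=5: >1, res = (-11)-5 = -16; c2=3
item=3: >1, res = (-16)-3 = -19; c2=4
item=-3: not >1, res = (-19)-1 = -20; c2=1
item=-1: not >1, res = (-20)-1 = -21; c2=0
item=14: >1, res = (-21)-14 = -35; c2=1
item=2: >1, res = (-35)-2 = -37; c2=2
res+c2 = (-37)+2 = -35

-35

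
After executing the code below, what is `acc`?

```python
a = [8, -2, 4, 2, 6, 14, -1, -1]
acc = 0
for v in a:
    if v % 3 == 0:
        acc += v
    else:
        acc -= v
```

-18

v=8: not %3==0, acc = 0-8 = -8
v=-2: not %3==0, acc = (-8)-(-2) = -6
v=4: not %3==0, acc = (-6)-4 = -10
v=2: not %3==0, acc = (-10)-2 = -12
v=6: %3==0, acc = (-12)+6 = -6
v=14: not %3==0, acc = (-6)-14 = -20
v=-1: not %3==0, acc = (-20)-(-1) = -19
v=-1: not %3==0, acc = (-19)-(-1) = -18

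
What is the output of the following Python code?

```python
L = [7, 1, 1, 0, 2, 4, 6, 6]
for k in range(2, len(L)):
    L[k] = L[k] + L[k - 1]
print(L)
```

[7, 1, 2, 2, 4, 8, 14, 20]

k=2: L[2] = 1+1 = 2 → [7, 1, 2, 0, 2, 4, 6, 6]
k=3: L[3] = 0+2 = 2 → [7, 1, 2, 2, 2, 4, 6, 6]
k=4: L[4] = 2+2 = 4 → [7, 1, 2, 2, 4, 4, 6, 6]
k=5: L[5] = 4+4 = 8 → [7, 1, 2, 2, 4, 8, 6, 6]
k=6: L[6] = 6+8 = 14 → [7, 1, 2, 2, 4, 8, 14, 6]
k=7: L[7] = 6+14 = 20 → [7, 1, 2, 2, 4, 8, 14, 20]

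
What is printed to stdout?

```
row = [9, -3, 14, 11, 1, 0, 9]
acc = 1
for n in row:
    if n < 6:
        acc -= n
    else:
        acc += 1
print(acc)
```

7

n=9: not <6, acc = 1+1 = 2
n=-3: <6, acc = 2-(-3) = 5
n=14: not <6, acc = 5+1 = 6
n=11: not <6, acc = 6+1 = 7
n=1: <6, acc = 7-1 = 6
n=0: <6, acc = 6-0 = 6
n=9: not <6, acc = 6+1 = 7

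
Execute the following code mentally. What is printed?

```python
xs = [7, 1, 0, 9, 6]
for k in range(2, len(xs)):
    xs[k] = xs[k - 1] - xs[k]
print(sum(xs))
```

k=2: xs[2] = 1-0 = 1 → [7, 1, 1, 9, 6]
k=3: xs[3] = 1-9 = -8 → [7, 1, 1, -8, 6]
k=4: xs[4] = (-8)-6 = -14 → [7, 1, 1, -8, -14]
sum = -13

-13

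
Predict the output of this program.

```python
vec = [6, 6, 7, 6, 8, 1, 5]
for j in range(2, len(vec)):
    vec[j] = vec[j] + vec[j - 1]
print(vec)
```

[6, 6, 13, 19, 27, 28, 33]

j=2: vec[2] = 7+6 = 13 → [6, 6, 13, 6, 8, 1, 5]
j=3: vec[3] = 6+13 = 19 → [6, 6, 13, 19, 8, 1, 5]
j=4: vec[4] = 8+19 = 27 → [6, 6, 13, 19, 27, 1, 5]
j=5: vec[5] = 1+27 = 28 → [6, 6, 13, 19, 27, 28, 5]
j=6: vec[6] = 5+28 = 33 → [6, 6, 13, 19, 27, 28, 33]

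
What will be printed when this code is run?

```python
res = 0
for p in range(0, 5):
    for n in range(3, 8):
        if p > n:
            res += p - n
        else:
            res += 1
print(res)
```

p=0,n=3: not 0>3, res = 0+1 = 1
p=0,n=4: not 0>4, res = 1+1 = 2
p=0,n=5: not 0>5, res = 2+1 = 3
p=0,n=6: not 0>6, res = 3+1 = 4
p=0,n=7: not 0>7, res = 4+1 = 5
p=1,n=3: not 1>3, res = 5+1 = 6
p=1,n=4: not 1>4, res = 6+1 = 7
p=1,n=5: not 1>5, res = 7+1 = 8
p=1,n=6: not 1>6, res = 8+1 = 9
p=1,n=7: not 1>7, res = 9+1 = 10
p=2,n=3: not 2>3, res = 10+1 = 11
p=2,n=4: not 2>4, res = 11+1 = 12
p=2,n=5: not 2>5, res = 12+1 = 13
p=2,n=6: not 2>6, res = 13+1 = 14
p=2,n=7: not 2>7, res = 14+1 = 15
p=3,n=3: not 3>3, res = 15+1 = 16
p=3,n=4: not 3>4, res = 16+1 = 17
p=3,n=5: not 3>5, res = 17+1 = 18
p=3,n=6: not 3>6, res = 18+1 = 19
p=3,n=7: not 3>7, res = 19+1 = 20
p=4,n=3: 4>3, res = 20+1 = 21
p=4,n=4: not 4>4, res = 21+1 = 22
p=4,n=5: not 4>5, res = 22+1 = 23
p=4,n=6: not 4>6, res = 23+1 = 24
p=4,n=7: not 4>7, res = 24+1 = 25

25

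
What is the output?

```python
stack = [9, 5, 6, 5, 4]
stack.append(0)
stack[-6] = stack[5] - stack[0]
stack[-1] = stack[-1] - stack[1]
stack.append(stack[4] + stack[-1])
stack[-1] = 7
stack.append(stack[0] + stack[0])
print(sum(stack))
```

append 0 → [9, 5, 6, 5, 4, 0]
stack[-6] = stack[5]-stack[0] = 0-9 = -9 → [-9, 5, 6, 5, 4, 0]
stack[-1] = stack[-1]-stack[1] = 0-5 = -5 → [-9, 5, 6, 5, 4, -5]
append stack[4]+stack[-1] = 4+(-5) = -1 → [-9, 5, 6, 5, 4, -5, -1]
stack[-1] = 7 → [-9, 5, 6, 5, 4, -5, 7]
append stack[0]+stack[0] = (-9)+(-9) = -18 → [-9, 5, 6, 5, 4, -5, 7, -18]
sum = -5

-5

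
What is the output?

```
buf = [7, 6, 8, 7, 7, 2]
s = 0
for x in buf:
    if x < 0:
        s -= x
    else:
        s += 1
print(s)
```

6

x=7: not <0, s = 0+1 = 1
x=6: not <0, s = 1+1 = 2
x=8: not <0, s = 2+1 = 3
x=7: not <0, s = 3+1 = 4
x=7: not <0, s = 4+1 = 5
x=2: not <0, s = 5+1 = 6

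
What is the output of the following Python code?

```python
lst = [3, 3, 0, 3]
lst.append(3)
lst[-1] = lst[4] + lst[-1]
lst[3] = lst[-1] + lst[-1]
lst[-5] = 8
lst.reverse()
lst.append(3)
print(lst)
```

[6, 12, 0, 3, 8, 3]

append 3 → [3, 3, 0, 3, 3]
lst[-1] = lst[4]+lst[-1] = 3+3 = 6 → [3, 3, 0, 3, 6]
lst[3] = lst[-1]+lst[-1] = 6+6 = 12 → [3, 3, 0, 12, 6]
lst[-5] = 8 → [8, 3, 0, 12, 6]
reverse → [6, 12, 0, 3, 8]
append 3 → [6, 12, 0, 3, 8, 3]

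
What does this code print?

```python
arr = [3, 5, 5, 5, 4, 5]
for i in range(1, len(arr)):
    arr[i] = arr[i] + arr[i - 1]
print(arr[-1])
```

27

i=1: arr[1] = 5+3 = 8 → [3, 8, 5, 5, 4, 5]
i=2: arr[2] = 5+8 = 13 → [3, 8, 13, 5, 4, 5]
i=3: arr[3] = 5+13 = 18 → [3, 8, 13, 18, 4, 5]
i=4: arr[4] = 4+18 = 22 → [3, 8, 13, 18, 22, 5]
i=5: arr[5] = 5+22 = 27 → [3, 8, 13, 18, 22, 27]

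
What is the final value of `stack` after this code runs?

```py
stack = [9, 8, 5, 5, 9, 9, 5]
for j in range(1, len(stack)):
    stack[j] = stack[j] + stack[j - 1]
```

j=1: stack[1] = 8+9 = 17 → [9, 17, 5, 5, 9, 9, 5]
j=2: stack[2] = 5+17 = 22 → [9, 17, 22, 5, 9, 9, 5]
j=3: stack[3] = 5+22 = 27 → [9, 17, 22, 27, 9, 9, 5]
j=4: stack[4] = 9+27 = 36 → [9, 17, 22, 27, 36, 9, 5]
j=5: stack[5] = 9+36 = 45 → [9, 17, 22, 27, 36, 45, 5]
j=6: stack[6] = 5+45 = 50 → [9, 17, 22, 27, 36, 45, 50]

[9, 17, 22, 27, 36, 45, 50]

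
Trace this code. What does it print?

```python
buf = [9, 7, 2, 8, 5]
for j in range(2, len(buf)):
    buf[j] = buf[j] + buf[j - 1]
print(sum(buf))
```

j=2: buf[2] = 2+7 = 9 → [9, 7, 9, 8, 5]
j=3: buf[3] = 8+9 = 17 → [9, 7, 9, 17, 5]
j=4: buf[4] = 5+17 = 22 → [9, 7, 9, 17, 22]
sum = 64

64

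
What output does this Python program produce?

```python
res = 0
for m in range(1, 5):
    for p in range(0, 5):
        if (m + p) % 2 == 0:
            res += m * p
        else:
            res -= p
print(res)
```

m=1,p=0: odd sum, res = 0-0 = 0
m=1,p=1: even sum, res = 0+1 = 1
m=1,p=2: odd sum, res = 1-2 = -1
m=1,p=3: even sum, res = (-1)+3 = 2
m=1,p=4: odd sum, res = 2-4 = -2
m=2,p=0: even sum, res = (-2)+0 = -2
m=2,p=1: odd sum, res = (-2)-1 = -3
m=2,p=2: even sum, res = (-3)+4 = 1
m=2,p=3: odd sum, res = 1-3 = -2
m=2,p=4: even sum, res = (-2)+8 = 6
m=3,p=0: odd sum, res = 6-0 = 6
m=3,p=1: even sum, res = 6+3 = 9
m=3,p=2: odd sum, res = 9-2 = 7
m=3,p=3: even sum, res = 7+9 = 16
m=3,p=4: odd sum, res = 16-4 = 12
m=4,p=0: even sum, res = 12+0 = 12
m=4,p=1: odd sum, res = 12-1 = 11
m=4,p=2: even sum, res = 11+8 = 19
m=4,p=3: odd sum, res = 19-3 = 16
m=4,p=4: even sum, res = 16+16 = 32

32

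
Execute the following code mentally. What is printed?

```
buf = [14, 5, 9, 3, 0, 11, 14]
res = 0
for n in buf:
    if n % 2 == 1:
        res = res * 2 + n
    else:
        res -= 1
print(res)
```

n=14: not odd, res = 0-1 = -1
n=5: odd, res = (-1)*2+5 = 3
n=9: odd, res = 3*2+9 = 15
n=3: odd, res = 15*2+3 = 33
n=0: not odd, res = 33-1 = 32
n=11: odd, res = 32*2+11 = 75
n=14: not odd, res = 75-1 = 74

74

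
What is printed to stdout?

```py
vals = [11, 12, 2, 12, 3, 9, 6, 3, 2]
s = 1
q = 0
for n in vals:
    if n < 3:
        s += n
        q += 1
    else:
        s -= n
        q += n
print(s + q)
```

7

n=11: not <3, s = 1-11 = -10; q=11
n=12: not <3, s = (-10)-12 = -22; q=23
n=2: <3, s = (-22)+2 = -20; q=24
n=12: not <3, s = (-20)-12 = -32; q=36
n=3: not <3, s = (-32)-3 = -35; q=39
n=9: not <3, s = (-35)-9 = -44; q=48
n=6: not <3, s = (-44)-6 = -50; q=54
n=3: not <3, s = (-50)-3 = -53; q=57
n=2: <3, s = (-53)+2 = -51; q=58
s+q = (-51)+58 = 7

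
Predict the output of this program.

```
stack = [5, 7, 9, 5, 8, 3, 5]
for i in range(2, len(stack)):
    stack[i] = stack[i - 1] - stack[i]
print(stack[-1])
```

i=2: stack[2] = 7-9 = -2 → [5, 7, -2, 5, 8, 3, 5]
i=3: stack[3] = (-2)-5 = -7 → [5, 7, -2, -7, 8, 3, 5]
i=4: stack[4] = (-7)-8 = -15 → [5, 7, -2, -7, -15, 3, 5]
i=5: stack[5] = (-15)-3 = -18 → [5, 7, -2, -7, -15, -18, 5]
i=6: stack[6] = (-18)-5 = -23 → [5, 7, -2, -7, -15, -18, -23]

-23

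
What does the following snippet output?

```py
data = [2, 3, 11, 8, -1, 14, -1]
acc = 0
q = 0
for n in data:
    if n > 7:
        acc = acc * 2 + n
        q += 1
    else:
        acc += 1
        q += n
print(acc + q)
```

99

n=2: not >7, acc = 0+1 = 1; q=2
n=3: not >7, acc = 1+1 = 2; q=5
n=11: >7, acc = 2*2+11 = 15; q=6
n=8: >7, acc = 15*2+8 = 38; q=7
n=-1: not >7, acc = 38+1 = 39; q=6
n=14: >7, acc = 39*2+14 = 92; q=7
n=-1: not >7, acc = 92+1 = 93; q=6
acc+q = 93+6 = 99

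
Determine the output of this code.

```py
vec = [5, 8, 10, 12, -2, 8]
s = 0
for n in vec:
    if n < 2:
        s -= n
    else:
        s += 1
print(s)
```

7

n=5: not <2, s = 0+1 = 1
n=8: not <2, s = 1+1 = 2
n=10: not <2, s = 2+1 = 3
n=12: not <2, s = 3+1 = 4
n=-2: <2, s = 4-(-2) = 6
n=8: not <2, s = 6+1 = 7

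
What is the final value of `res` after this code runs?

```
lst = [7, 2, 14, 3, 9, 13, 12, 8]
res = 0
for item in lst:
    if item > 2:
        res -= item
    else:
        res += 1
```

item=7: >2, res = 0-7 = -7
item=2: not >2, res = (-7)+1 = -6
item=14: >2, res = (-6)-14 = -20
item=3: >2, res = (-20)-3 = -23
item=9: >2, res = (-23)-9 = -32
item=13: >2, res = (-32)-13 = -45
item=12: >2, res = (-45)-12 = -57
item=8: >2, res = (-57)-8 = -65

-65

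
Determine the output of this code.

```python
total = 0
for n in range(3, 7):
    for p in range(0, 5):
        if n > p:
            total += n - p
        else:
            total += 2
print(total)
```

n=3,p=0: 3>0, total = 0+3 = 3
n=3,p=1: 3>1, total = 3+2 = 5
n=3,p=2: 3>2, total = 5+1 = 6
n=3,p=3: not 3>3, total = 6+2 = 8
n=3,p=4: not 3>4, total = 8+2 = 10
n=4,p=0: 4>0, total = 10+4 = 14
n=4,p=1: 4>1, total = 14+3 = 17
n=4,p=2: 4>2, total = 17+2 = 19
n=4,p=3: 4>3, total = 19+1 = 20
n=4,p=4: not 4>4, total = 20+2 = 22
n=5,p=0: 5>0, total = 22+5 = 27
n=5,p=1: 5>1, total = 27+4 = 31
n=5,p=2: 5>2, total = 31+3 = 34
n=5,p=3: 5>3, total = 34+2 = 36
n=5,p=4: 5>4, total = 36+1 = 37
n=6,p=0: 6>0, total = 37+6 = 43
n=6,p=1: 6>1, total = 43+5 = 48
n=6,p=2: 6>2, total = 48+4 = 52
n=6,p=3: 6>3, total = 52+3 = 55
n=6,p=4: 6>4, total = 55+2 = 57

57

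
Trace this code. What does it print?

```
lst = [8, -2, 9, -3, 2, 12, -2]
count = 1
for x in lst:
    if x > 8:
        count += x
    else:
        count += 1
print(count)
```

27

x=8: not >8, count = 1+1 = 2
x=-2: not >8, count = 2+1 = 3
x=9: >8, count = 3+9 = 12
x=-3: not >8, count = 12+1 = 13
x=2: not >8, count = 13+1 = 14
x=12: >8, count = 14+12 = 26
x=-2: not >8, count = 26+1 = 27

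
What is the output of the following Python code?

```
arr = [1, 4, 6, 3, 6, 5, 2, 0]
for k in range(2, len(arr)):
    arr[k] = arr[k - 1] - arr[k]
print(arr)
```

[1, 4, -2, -5, -11, -16, -18, -18]

k=2: arr[2] = 4-6 = -2 → [1, 4, -2, 3, 6, 5, 2, 0]
k=3: arr[3] = (-2)-3 = -5 → [1, 4, -2, -5, 6, 5, 2, 0]
k=4: arr[4] = (-5)-6 = -11 → [1, 4, -2, -5, -11, 5, 2, 0]
k=5: arr[5] = (-11)-5 = -16 → [1, 4, -2, -5, -11, -16, 2, 0]
k=6: arr[6] = (-16)-2 = -18 → [1, 4, -2, -5, -11, -16, -18, 0]
k=7: arr[7] = (-18)-0 = -18 → [1, 4, -2, -5, -11, -16, -18, -18]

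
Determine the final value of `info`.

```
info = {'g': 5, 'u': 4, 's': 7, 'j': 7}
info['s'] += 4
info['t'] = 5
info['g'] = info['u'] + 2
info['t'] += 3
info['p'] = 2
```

{'g': 6, 'u': 4, 's': 11, 'j': 7, 't': 8, 'p': 2}

info['s'] = 7+4 = 11 → {'g': 5, 'u': 4, 's': 11, 'j': 7}
info['t'] = 5 → {'g': 5, 'u': 4, 's': 11, 'j': 7, 't': 5}
info['g'] = info['u']+2 = 6 → {'g': 6, 'u': 4, 's': 11, 'j': 7, 't': 5}
info['t'] = 5+3 = 8 → {'g': 6, 'u': 4, 's': 11, 'j': 7, 't': 8}
info['p'] = 2 → {'g': 6, 'u': 4, 's': 11, 'j': 7, 't': 8, 'p': 2}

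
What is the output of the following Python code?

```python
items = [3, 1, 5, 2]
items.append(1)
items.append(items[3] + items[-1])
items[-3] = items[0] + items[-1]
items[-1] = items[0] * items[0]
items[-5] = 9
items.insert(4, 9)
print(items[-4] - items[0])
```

3

append 1 → [3, 1, 5, 2, 1]
append items[3]+items[-1] = 2+1 = 3 → [3, 1, 5, 2, 1, 3]
items[-3] = items[0]+items[-1] = 3+3 = 6 → [3, 1, 5, 6, 1, 3]
items[-1] = items[0]*items[0] = 3*3 = 9 → [3, 1, 5, 6, 1, 9]
items[-5] = 9 → [3, 9, 5, 6, 1, 9]
insert 9 at 4 → [3, 9, 5, 6, 9, 1, 9]
items[-4]-items[0] = 6-3 = 3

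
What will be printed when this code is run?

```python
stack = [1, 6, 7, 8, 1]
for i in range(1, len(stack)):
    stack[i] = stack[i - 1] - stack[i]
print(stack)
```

[1, -5, -12, -20, -21]

i=1: stack[1] = 1-6 = -5 → [1, -5, 7, 8, 1]
i=2: stack[2] = (-5)-7 = -12 → [1, -5, -12, 8, 1]
i=3: stack[3] = (-12)-8 = -20 → [1, -5, -12, -20, 1]
i=4: stack[4] = (-20)-1 = -21 → [1, -5, -12, -20, -21]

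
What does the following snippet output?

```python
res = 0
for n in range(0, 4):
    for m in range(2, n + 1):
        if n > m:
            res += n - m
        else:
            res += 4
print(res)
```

n=2,m=2: not 2>2, res = 0+4 = 4
n=3,m=2: 3>2, res = 4+1 = 5
n=3,m=3: not 3>3, res = 5+4 = 9

9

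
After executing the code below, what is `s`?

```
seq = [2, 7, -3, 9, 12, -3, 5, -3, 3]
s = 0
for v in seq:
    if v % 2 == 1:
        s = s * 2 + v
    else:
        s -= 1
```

345

v=2: not odd, s = 0-1 = -1
v=7: odd, s = (-1)*2+7 = 5
v=-3: odd, s = 5*2+(-3) = 7
v=9: odd, s = 7*2+9 = 23
v=12: not odd, s = 23-1 = 22
v=-3: odd, s = 22*2+(-3) = 41
v=5: odd, s = 41*2+5 = 87
v=-3: odd, s = 87*2+(-3) = 171
v=3: odd, s = 171*2+3 = 345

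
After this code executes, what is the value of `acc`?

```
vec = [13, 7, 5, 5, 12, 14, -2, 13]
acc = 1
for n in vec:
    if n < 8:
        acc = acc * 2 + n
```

n=13: not <8
n=7: <8, acc = 1*2+7 = 9
n=5: <8, acc = 9*2+5 = 23
n=5: <8, acc = 23*2+5 = 51
n=12: not <8
n=14: not <8
n=-2: <8, acc = 51*2+(-2) = 100
n=13: not <8

100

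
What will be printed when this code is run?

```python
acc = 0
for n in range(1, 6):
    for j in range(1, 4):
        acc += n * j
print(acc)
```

90

n=1,j=1: acc = 0+1 = 1
n=1,j=2: acc = 1+2 = 3
n=1,j=3: acc = 3+3 = 6
n=2,j=1: acc = 6+2 = 8
n=2,j=2: acc = 8+4 = 12
n=2,j=3: acc = 12+6 = 18
n=3,j=1: acc = 18+3 = 21
n=3,j=2: acc = 21+6 = 27
n=3,j=3: acc = 27+9 = 36
n=4,j=1: acc = 36+4 = 40
n=4,j=2: acc = 40+8 = 48
n=4,j=3: acc = 48+12 = 60
n=5,j=1: acc = 60+5 = 65
n=5,j=2: acc = 65+10 = 75
n=5,j=3: acc = 75+15 = 90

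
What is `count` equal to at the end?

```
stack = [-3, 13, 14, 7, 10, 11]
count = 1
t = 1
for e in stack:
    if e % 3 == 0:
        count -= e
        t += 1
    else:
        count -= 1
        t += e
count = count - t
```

-58

e=-3: %3==0, count = 1-(-3) = 4; t=2
e=13: not %3==0, count = 4-1 = 3; t=15
e=14: not %3==0, count = 3-1 = 2; t=29
e=7: not %3==0, count = 2-1 = 1; t=36
e=10: not %3==0, count = 1-1 = 0; t=46
e=11: not %3==0, count = 0-1 = -1; t=57
count-t = (-1)-57 = -58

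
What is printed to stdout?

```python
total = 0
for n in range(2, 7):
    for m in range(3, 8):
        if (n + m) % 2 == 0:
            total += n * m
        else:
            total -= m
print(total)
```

n=2,m=3: odd sum, total = 0-3 = -3
n=2,m=4: even sum, total = (-3)+8 = 5
n=2,m=5: odd sum, total = 5-5 = 0
n=2,m=6: even sum, total = 0+12 = 12
n=2,m=7: odd sum, total = 12-7 = 5
n=3,m=3: even sum, total = 5+9 = 14
n=3,m=4: odd sum, total = 14-4 = 10
n=3,m=5: even sum, total = 10+15 = 25
n=3,m=6: odd sum, total = 25-6 = 19
n=3,m=7: even sum, total = 19+21 = 40
n=4,m=3: odd sum, total = 40-3 = 37
n=4,m=4: even sum, total = 37+16 = 53
n=4,m=5: odd sum, total = 53-5 = 48
n=4,m=6: even sum, total = 48+24 = 72
n=4,m=7: odd sum, total = 72-7 = 65
n=5,m=3: even sum, total = 65+15 = 80
n=5,m=4: odd sum, total = 80-4 = 76
n=5,m=5: even sum, total = 76+25 = 101
n=5,m=6: odd sum, total = 101-6 = 95
n=5,m=7: even sum, total = 95+35 = 130
n=6,m=3: odd sum, total = 130-3 = 127
n=6,m=4: even sum, total = 127+24 = 151
n=6,m=5: odd sum, total = 151-5 = 146
n=6,m=6: even sum, total = 146+36 = 182
n=6,m=7: odd sum, total = 182-7 = 175

175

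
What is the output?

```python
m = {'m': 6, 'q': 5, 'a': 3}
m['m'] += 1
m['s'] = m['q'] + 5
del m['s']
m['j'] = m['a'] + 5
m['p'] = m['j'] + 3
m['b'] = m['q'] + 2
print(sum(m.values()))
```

m['m'] = 6+1 = 7 → {'m': 7, 'q': 5, 'a': 3}
m['s'] = m['q']+5 = 10 → {'m': 7, 'q': 5, 'a': 3, 's': 10}
del 's' → {'m': 7, 'q': 5, 'a': 3}
m['j'] = m['a']+5 = 8 → {'m': 7, 'q': 5, 'a': 3, 'j': 8}
m['p'] = m['j']+3 = 11 → {'m': 7, 'q': 5, 'a': 3, 'j': 8, 'p': 11}
m['b'] = m['q']+2 = 7 → {'m': 7, 'q': 5, 'a': 3, 'j': 8, 'p': 11, 'b': 7}
sum of values = 41

41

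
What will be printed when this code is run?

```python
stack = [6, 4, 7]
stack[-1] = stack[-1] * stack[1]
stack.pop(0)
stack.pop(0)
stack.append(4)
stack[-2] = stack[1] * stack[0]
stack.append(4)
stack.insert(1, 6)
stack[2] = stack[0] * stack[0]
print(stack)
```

[112, 6, 12544, 4]

stack[-1] = stack[-1]*stack[1] = 7*4 = 28 → [6, 4, 28]
pop(0) removes 6 → [4, 28]
pop(0) removes 4 → [28]
append 4 → [28, 4]
stack[-2] = stack[1]*stack[0] = 4*28 = 112 → [112, 4]
append 4 → [112, 4, 4]
insert 6 at 1 → [112, 6, 4, 4]
stack[2] = stack[0]*stack[0] = 112*112 = 12544 → [112, 6, 12544, 4]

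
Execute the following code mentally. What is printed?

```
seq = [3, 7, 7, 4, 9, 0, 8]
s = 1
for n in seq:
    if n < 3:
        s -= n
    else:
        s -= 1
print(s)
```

-5

n=3: not <3, s = 1-1 = 0
n=7: not <3, s = 0-1 = -1
n=7: not <3, s = (-1)-1 = -2
n=4: not <3, s = (-2)-1 = -3
n=9: not <3, s = (-3)-1 = -4
n=0: <3, s = (-4)-0 = -4
n=8: not <3, s = (-4)-1 = -5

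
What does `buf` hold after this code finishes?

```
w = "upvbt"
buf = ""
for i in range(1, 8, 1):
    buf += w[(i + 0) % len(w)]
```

i=1: add w[1]='p' → 'p'
i=2: add w[2]='v' → 'pv'
i=3: add w[3]='b' → 'pvb'
i=4: add w[4]='t' → 'pvbt'
i=5: add w[0]='u' → 'pvbtu'
i=6: add w[1]='p' → 'pvbtup'
i=7: add w[2]='v' → 'pvbtupv'

'pvbtupv'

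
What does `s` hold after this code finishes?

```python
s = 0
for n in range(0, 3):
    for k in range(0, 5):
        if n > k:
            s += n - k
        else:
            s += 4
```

n=0,k=0: not 0>0, s = 0+4 = 4
n=0,k=1: not 0>1, s = 4+4 = 8
n=0,k=2: not 0>2, s = 8+4 = 12
n=0,k=3: not 0>3, s = 12+4 = 16
n=0,k=4: not 0>4, s = 16+4 = 20
n=1,k=0: 1>0, s = 20+1 = 21
n=1,k=1: not 1>1, s = 21+4 = 25
n=1,k=2: not 1>2, s = 25+4 = 29
n=1,k=3: not 1>3, s = 29+4 = 33
n=1,k=4: not 1>4, s = 33+4 = 37
n=2,k=0: 2>0, s = 37+2 = 39
n=2,k=1: 2>1, s = 39+1 = 40
n=2,k=2: not 2>2, s = 40+4 = 44
n=2,k=3: not 2>3, s = 44+4 = 48
n=2,k=4: not 2>4, s = 48+4 = 52

52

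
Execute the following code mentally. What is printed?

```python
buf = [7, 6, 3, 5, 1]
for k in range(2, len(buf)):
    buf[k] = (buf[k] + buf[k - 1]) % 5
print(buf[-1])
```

k=2: buf[2] = (3+6)%5 = 4 → [7, 6, 4, 5, 1]
k=3: buf[3] = (5+4)%5 = 4 → [7, 6, 4, 4, 1]
k=4: buf[4] = (1+4)%5 = 0 → [7, 6, 4, 4, 0]

0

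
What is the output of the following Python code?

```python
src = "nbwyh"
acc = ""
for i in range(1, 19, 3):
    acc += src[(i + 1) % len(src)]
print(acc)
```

i=1: add src[2]='w' → 'w'
i=4: add src[0]='n' → 'wn'
i=7: add src[3]='y' → 'wny'
i=10: add src[1]='b' → 'wnyb'
i=13: add src[4]='h' → 'wnybh'
i=16: add src[2]='w' → 'wnybhw'

wnybhw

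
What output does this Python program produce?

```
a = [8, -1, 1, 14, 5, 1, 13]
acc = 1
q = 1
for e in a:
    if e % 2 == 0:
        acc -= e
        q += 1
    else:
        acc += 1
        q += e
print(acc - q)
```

e=8: even, acc = 1-8 = -7; q=2
e=-1: not even, acc = (-7)+1 = -6; q=1
e=1: not even, acc = (-6)+1 = -5; q=2
e=14: even, acc = (-5)-14 = -19; q=3
e=5: not even, acc = (-19)+1 = -18; q=8
e=1: not even, acc = (-18)+1 = -17; q=9
e=13: not even, acc = (-17)+1 = -16; q=22
acc-q = (-16)-22 = -38

-38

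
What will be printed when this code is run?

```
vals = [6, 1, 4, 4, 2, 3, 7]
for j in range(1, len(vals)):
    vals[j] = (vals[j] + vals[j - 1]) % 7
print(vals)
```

j=1: vals[1] = (1+6)%7 = 0 → [6, 0, 4, 4, 2, 3, 7]
j=2: vals[2] = (4+0)%7 = 4 → [6, 0, 4, 4, 2, 3, 7]
j=3: vals[3] = (4+4)%7 = 1 → [6, 0, 4, 1, 2, 3, 7]
j=4: vals[4] = (2+1)%7 = 3 → [6, 0, 4, 1, 3, 3, 7]
j=5: vals[5] = (3+3)%7 = 6 → [6, 0, 4, 1, 3, 6, 7]
j=6: vals[6] = (7+6)%7 = 6 → [6, 0, 4, 1, 3, 6, 6]

[6, 0, 4, 1, 3, 6, 6]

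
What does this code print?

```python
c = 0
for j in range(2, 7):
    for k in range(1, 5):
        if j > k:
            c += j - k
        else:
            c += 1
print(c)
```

40

j=2,k=1: 2>1, c = 0+1 = 1
j=2,k=2: not 2>2, c = 1+1 = 2
j=2,k=3: not 2>3, c = 2+1 = 3
j=2,k=4: not 2>4, c = 3+1 = 4
j=3,k=1: 3>1, c = 4+2 = 6
j=3,k=2: 3>2, c = 6+1 = 7
j=3,k=3: not 3>3, c = 7+1 = 8
j=3,k=4: not 3>4, c = 8+1 = 9
j=4,k=1: 4>1, c = 9+3 = 12
j=4,k=2: 4>2, c = 12+2 = 14
j=4,k=3: 4>3, c = 14+1 = 15
j=4,k=4: not 4>4, c = 15+1 = 16
j=5,k=1: 5>1, c = 16+4 = 20
j=5,k=2: 5>2, c = 20+3 = 23
j=5,k=3: 5>3, c = 23+2 = 25
j=5,k=4: 5>4, c = 25+1 = 26
j=6,k=1: 6>1, c = 26+5 = 31
j=6,k=2: 6>2, c = 31+4 = 35
j=6,k=3: 6>3, c = 35+3 = 38
j=6,k=4: 6>4, c = 38+2 = 40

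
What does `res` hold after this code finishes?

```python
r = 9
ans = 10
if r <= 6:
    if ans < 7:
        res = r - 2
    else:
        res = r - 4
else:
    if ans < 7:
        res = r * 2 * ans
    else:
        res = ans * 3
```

r=9, ans=10
r <= 6 is False; ans < 7 is False
→ res = ans * 3 = 30

30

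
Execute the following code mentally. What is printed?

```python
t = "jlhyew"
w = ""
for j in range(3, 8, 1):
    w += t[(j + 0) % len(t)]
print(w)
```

yewjl

j=3: add t[3]='y' → 'y'
j=4: add t[4]='e' → 'ye'
j=5: add t[5]='w' → 'yew'
j=6: add t[0]='j' → 'yewj'
j=7: add t[1]='l' → 'yewjl'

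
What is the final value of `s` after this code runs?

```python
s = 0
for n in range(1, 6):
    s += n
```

15

n=1: s = 0+1 = 1
n=2: s = 1+2 = 3
n=3: s = 3+3 = 6
n=4: s = 6+4 = 10
n=5: s = 10+5 = 15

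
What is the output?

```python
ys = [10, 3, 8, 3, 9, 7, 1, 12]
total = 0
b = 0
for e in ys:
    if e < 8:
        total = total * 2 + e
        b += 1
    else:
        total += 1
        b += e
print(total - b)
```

e=10: not <8, total = 0+1 = 1; b=10
e=3: <8, total = 1*2+3 = 5; b=11
e=8: not <8, total = 5+1 = 6; b=19
e=3: <8, total = 6*2+3 = 15; b=20
e=9: not <8, total = 15+1 = 16; b=29
e=7: <8, total = 16*2+7 = 39; b=30
e=1: <8, total = 39*2+1 = 79; b=31
e=12: not <8, total = 79+1 = 80; b=43
total-b = 80-43 = 37

37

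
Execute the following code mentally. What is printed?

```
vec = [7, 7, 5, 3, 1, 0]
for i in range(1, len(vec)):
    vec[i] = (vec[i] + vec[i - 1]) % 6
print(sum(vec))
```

i=1: vec[1] = (7+7)%6 = 2 → [7, 2, 5, 3, 1, 0]
i=2: vec[2] = (5+2)%6 = 1 → [7, 2, 1, 3, 1, 0]
i=3: vec[3] = (3+1)%6 = 4 → [7, 2, 1, 4, 1, 0]
i=4: vec[4] = (1+4)%6 = 5 → [7, 2, 1, 4, 5, 0]
i=5: vec[5] = (0+5)%6 = 5 → [7, 2, 1, 4, 5, 5]
sum = 24

24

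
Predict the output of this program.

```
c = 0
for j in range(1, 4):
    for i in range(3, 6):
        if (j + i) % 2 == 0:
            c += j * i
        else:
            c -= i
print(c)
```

j=1,i=3: even sum, c = 0+3 = 3
j=1,i=4: odd sum, c = 3-4 = -1
j=1,i=5: even sum, c = (-1)+5 = 4
j=2,i=3: odd sum, c = 4-3 = 1
j=2,i=4: even sum, c = 1+8 = 9
j=2,i=5: odd sum, c = 9-5 = 4
j=3,i=3: even sum, c = 4+9 = 13
j=3,i=4: odd sum, c = 13-4 = 9
j=3,i=5: even sum, c = 9+15 = 24

24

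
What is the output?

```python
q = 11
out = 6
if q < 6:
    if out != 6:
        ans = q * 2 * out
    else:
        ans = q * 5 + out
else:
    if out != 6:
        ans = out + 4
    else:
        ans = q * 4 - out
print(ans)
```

q=11, out=6
q < 6 is False; out != 6 is False
→ ans = q * 4 - out = 38

38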